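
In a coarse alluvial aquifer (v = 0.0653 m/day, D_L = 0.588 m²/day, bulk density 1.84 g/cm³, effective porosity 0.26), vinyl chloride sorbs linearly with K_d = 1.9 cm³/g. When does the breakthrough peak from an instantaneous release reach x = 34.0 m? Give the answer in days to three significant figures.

Retardation factor R = 1 + ρ_b·K_d/n = 1 + 1.84 × 1.9/0.26 = 14.45.
Sorption retards both mechanisms: v_R = v/R = 0.004519 m/day, D_R = D/R = 0.04069 m²/day.
Peak time from v_R²t² + 2D_R t − x² = 0: t = (√(D_R² + v_R²x²) − D_R)/v_R².
√(D_R² + v_R²x²) = √(0.04069² + 0.004519² × 34.0²) = 0.1589; v_R² = 2.042e-05.
t = (0.1589 − 0.04069)/2.042e-05 = 5790 days.

5790 days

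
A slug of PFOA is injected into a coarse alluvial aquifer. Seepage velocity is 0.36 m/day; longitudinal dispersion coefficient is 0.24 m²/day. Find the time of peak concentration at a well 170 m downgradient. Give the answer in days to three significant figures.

For the 1D instantaneous-source solution, setting ∂C/∂t = 0 at fixed x gives v²t² + 2Dt − x² = 0, so t = (√(D² + v²x²) − D)/v².
√(D² + v²x²) = √(0.24² + 0.36² × 170²) = 61.20; v² = 0.1296.
t = (61.20 − 0.24)/0.1296 = 470 days (vs. the pure-advection estimate x/v = 472 d).

470 days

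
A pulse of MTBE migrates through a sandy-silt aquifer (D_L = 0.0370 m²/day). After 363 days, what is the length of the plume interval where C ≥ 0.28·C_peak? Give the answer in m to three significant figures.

The plume is Gaussian with σ = √(2Dt) = √(2 × 0.0370 × 363) = 5.183 m.
C/C_peak = exp(−Δx²/(2σ²)) = 0.28 ⇒ Δx = σ·√(−2 ln 0.28) = 5.183 × 1.596 = 8.272 m.
Width = 2Δx = 16.5 m.

16.5 m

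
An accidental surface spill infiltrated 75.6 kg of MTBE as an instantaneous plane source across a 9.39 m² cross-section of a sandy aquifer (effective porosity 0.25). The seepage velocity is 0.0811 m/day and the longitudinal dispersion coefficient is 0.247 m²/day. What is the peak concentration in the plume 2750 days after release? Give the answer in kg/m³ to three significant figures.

The peak of an instantaneous 1D plume sits at x = vt; there the Gaussian factor is 1 and C_max = M/(n_e·A·√(4πDt)), where n_e·A is the pore area the mass is dissolved in.
√(4πDt) = √(4π × 0.247 × 2750) = 92.39 m, so C_max = 75.6/(0.25 × 9.39 × 92.39) = 0.349 kg/m³.

0.349 kg/m³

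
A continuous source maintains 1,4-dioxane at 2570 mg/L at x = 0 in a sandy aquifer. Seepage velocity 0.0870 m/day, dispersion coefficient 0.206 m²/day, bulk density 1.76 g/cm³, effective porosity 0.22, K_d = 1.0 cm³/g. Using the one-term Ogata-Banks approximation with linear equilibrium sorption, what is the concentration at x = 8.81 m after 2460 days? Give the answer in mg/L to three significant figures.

Retardation factor R = 1 + ρ_b·K_d/n = 1 + 1.76 × 1.0/0.22 = 9.000.
Sorption retards both mechanisms: v_R = v/R = 0.009667 m/day, D_R = D/R = 0.02289 m²/day.
v_R·t = 0.009667 × 2460 = 23.78082 m; 2√(D_R t) = 15.01 m; argument = (8.81 − 23.78082)/15.01 = -0.9974.
C = C₀ × ½·erfc(-0.9974) = 2570 × 0.9208 = 2370 mg/L.

2370 mg/L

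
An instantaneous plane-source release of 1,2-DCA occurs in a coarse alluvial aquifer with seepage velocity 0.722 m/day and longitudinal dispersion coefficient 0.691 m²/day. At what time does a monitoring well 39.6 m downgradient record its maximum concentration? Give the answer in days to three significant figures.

53.5 days

For the 1D instantaneous-source solution, setting ∂C/∂t = 0 at fixed x gives v²t² + 2Dt − x² = 0, so t = (√(D² + v²x²) − D)/v².
√(D² + v²x²) = √(0.691² + 0.722² × 39.6²) = 28.60; v² = 0.521284.
t = (28.60 − 0.691)/0.521284 = 53.5 days (vs. the pure-advection estimate x/v = 54.8 d).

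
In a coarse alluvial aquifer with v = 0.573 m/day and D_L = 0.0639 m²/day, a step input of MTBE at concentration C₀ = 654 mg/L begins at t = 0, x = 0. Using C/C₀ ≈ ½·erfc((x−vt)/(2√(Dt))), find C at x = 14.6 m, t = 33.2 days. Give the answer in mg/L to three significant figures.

644 mg/L

For a continuous step input, C/C₀ ≈ ½·erfc((x−vt)/(2√(Dt))).
vt = 0.573 × 33.2 = 19.0236 m and 2√(Dt) = 2√(0.0639 × 33.2) = 2.913 m.
Argument (x−vt)/(2√(Dt)) = (14.6 − 19.0236)/2.913 = -1.519; ½·erfc(-1.519) = 0.9842.
C = 654 × 0.9842 = 644 mg/L.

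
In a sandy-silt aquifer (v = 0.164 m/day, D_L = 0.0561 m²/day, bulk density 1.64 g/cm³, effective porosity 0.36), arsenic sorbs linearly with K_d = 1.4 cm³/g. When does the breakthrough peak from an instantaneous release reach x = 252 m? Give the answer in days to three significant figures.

11300 days

Retardation factor R = 1 + ρ_b·K_d/n = 1 + 1.64 × 1.4/0.36 = 7.378.
Sorption retards both mechanisms: v_R = v/R = 0.02223 m/day, D_R = D/R = 0.007604 m²/day.
Peak time from v_R²t² + 2D_R t − x² = 0: t = (√(D_R² + v_R²x²) − D_R)/v_R².
√(D_R² + v_R²x²) = √(0.007604² + 0.02223² × 252²) = 5.602; v_R² = 0.0004942.
t = (5.602 − 0.007604)/0.0004942 = 11300 days.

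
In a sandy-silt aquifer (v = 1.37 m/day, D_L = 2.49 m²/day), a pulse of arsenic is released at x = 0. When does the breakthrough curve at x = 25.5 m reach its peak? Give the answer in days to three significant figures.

17.3 days

For the 1D instantaneous-source solution, setting ∂C/∂t = 0 at fixed x gives v²t² + 2Dt − x² = 0, so t = (√(D² + v²x²) − D)/v².
√(D² + v²x²) = √(2.49² + 1.37² × 25.5²) = 35.02; v² = 1.8769.
t = (35.02 − 2.49)/1.8769 = 17.3 days (vs. the pure-advection estimate x/v = 18.6 d).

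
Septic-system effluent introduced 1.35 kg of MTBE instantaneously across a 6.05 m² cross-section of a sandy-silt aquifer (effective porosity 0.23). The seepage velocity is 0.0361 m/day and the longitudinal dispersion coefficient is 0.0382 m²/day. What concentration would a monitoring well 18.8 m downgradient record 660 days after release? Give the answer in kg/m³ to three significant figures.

0.0424 kg/m³

For an instantaneous plane source, C(x,t) = M/(n_e·A·√(4πDt)) · exp(−(x−vt)²/(4Dt)), with n_e·A the pore (flow) area.
Plume center vt = 0.0361 × 660 = 23.826 m, so the well at 18.8 m is 5.026 m upgradient of the peak.
√(4πDt) = 17.80 m, giving peak height M/(n_e·A·√(4πDt)) = 1.35/(0.23 × 6.05 × 17.80) = 0.05450 kg/m³.
(x−vt)²/(4Dt) = (-5.026)²/(4 × 0.0382 × 660) = 0.2505; exp(−0.2505) = 0.7784.
C = 0.05450 × 0.7784 = 0.0424 kg/m³.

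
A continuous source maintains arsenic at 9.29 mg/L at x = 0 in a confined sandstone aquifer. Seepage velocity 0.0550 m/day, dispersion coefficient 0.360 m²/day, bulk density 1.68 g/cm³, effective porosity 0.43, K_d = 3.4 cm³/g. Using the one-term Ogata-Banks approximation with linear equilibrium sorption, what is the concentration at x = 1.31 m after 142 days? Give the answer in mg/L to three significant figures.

Retardation factor R = 1 + ρ_b·K_d/n = 1 + 1.68 × 3.4/0.43 = 14.28.
Sorption retards both mechanisms: v_R = v/R = 0.003852 m/day, D_R = D/R = 0.02521 m²/day.
v_R·t = 0.003852 × 142 = 0.546984 m; 2√(D_R t) = 3.784 m; argument = (1.31 − 0.546984)/3.784 = 0.2016.
C = C₀ × ½·erfc(0.2016) = 9.29 × 0.3878 = 3.60 mg/L.

3.60 mg/L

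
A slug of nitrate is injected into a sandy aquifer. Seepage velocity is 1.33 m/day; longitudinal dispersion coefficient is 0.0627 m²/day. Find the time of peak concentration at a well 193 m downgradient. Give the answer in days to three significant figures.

For the 1D instantaneous-source solution, setting ∂C/∂t = 0 at fixed x gives v²t² + 2Dt − x² = 0, so t = (√(D² + v²x²) − D)/v².
√(D² + v²x²) = √(0.0627² + 1.33² × 193²) = 256.7; v² = 1.7689.
t = (256.7 − 0.0627)/1.7689 = 145 days (vs. the pure-advection estimate x/v = 145 d).

145 days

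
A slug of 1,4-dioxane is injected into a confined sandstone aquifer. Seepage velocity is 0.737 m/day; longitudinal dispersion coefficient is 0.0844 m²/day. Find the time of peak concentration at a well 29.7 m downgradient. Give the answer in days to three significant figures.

For the 1D instantaneous-source solution, setting ∂C/∂t = 0 at fixed x gives v²t² + 2Dt − x² = 0, so t = (√(D² + v²x²) − D)/v².
√(D² + v²x²) = √(0.0844² + 0.737² × 29.7²) = 21.89; v² = 0.543169.
t = (21.89 − 0.0844)/0.543169 = 40.1 days (vs. the pure-advection estimate x/v = 40.3 d).

40.1 days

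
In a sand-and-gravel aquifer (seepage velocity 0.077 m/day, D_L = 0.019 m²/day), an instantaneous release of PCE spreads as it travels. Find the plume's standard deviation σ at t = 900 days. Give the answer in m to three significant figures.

5.85 m

Dispersive spreading gives a Gaussian with σ² = 2Dt; advection only shifts the center.
σ = √(2 × 0.019 × 900) = 5.85 m.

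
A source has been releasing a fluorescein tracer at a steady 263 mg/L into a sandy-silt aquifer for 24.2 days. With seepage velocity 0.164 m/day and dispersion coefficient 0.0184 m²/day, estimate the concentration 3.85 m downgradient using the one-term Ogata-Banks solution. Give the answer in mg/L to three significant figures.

For a continuous step input, C/C₀ ≈ ½·erfc((x−vt)/(2√(Dt))).
vt = 0.164 × 24.2 = 3.9688 m and 2√(Dt) = 2√(0.0184 × 24.2) = 1.335 m.
Argument (x−vt)/(2√(Dt)) = (3.85 − 3.9688)/1.335 = -0.08899; ½·erfc(-0.08899) = 0.5501.
C = 263 × 0.5501 = 145 mg/L.

145 mg/L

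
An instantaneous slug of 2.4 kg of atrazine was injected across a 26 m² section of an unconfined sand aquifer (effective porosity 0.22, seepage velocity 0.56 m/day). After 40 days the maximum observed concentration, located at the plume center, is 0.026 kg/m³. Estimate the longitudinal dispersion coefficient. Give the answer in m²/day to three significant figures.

0.518 m²/day

At the plume center C_max = M/(n_e·A·√(4πDt)), so D = M²/(4πt·(n_e·A·C_max)²).
n_e·A·C_max = 0.22 × 26 × 0.026 = 0.1487 kg/m.
D = 2.4²/(4π × 40 × 0.1487²) = 0.518 m²/day.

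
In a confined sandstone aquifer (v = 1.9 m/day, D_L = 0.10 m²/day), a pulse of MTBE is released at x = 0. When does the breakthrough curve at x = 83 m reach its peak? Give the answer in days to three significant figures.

43.7 days

For the 1D instantaneous-source solution, setting ∂C/∂t = 0 at fixed x gives v²t² + 2Dt − x² = 0, so t = (√(D² + v²x²) − D)/v².
√(D² + v²x²) = √(0.10² + 1.9² × 83²) = 157.7; v² = 3.61.
t = (157.7 − 0.10)/3.61 = 43.7 days (vs. the pure-advection estimate x/v = 43.7 d).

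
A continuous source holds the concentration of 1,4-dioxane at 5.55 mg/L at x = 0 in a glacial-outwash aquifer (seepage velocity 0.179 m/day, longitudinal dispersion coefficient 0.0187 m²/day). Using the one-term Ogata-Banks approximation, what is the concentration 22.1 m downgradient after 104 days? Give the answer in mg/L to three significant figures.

For a continuous step input, C/C₀ ≈ ½·erfc((x−vt)/(2√(Dt))).
vt = 0.179 × 104 = 18.616 m and 2√(Dt) = 2√(0.0187 × 104) = 2.789 m.
Argument (x−vt)/(2√(Dt)) = (22.1 − 18.616)/2.789 = 1.249; ½·erfc(1.249) = 0.03867.
C = 5.55 × 0.03867 = 0.215 mg/L.

0.215 mg/L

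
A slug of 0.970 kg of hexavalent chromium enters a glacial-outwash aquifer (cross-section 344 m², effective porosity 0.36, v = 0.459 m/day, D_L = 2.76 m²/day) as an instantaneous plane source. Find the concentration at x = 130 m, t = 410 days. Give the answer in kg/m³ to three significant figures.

3.11e-05 kg/m³

For an instantaneous plane source, C(x,t) = M/(n_e·A·√(4πDt)) · exp(−(x−vt)²/(4Dt)), with n_e·A the pore (flow) area.
Plume center vt = 0.459 × 410 = 188.19 m, so the well at 130 m is 58.19 m upgradient of the peak.
√(4πDt) = 119.2 m, giving peak height M/(n_e·A·√(4πDt)) = 0.970/(0.36 × 344 × 119.2) = 6.571e-05 kg/m³.
(x−vt)²/(4Dt) = (-58.19)²/(4 × 2.76 × 410) = 0.7481; exp(−0.7481) = 0.4733.
C = 6.571e-05 × 0.4733 = 3.11e-05 kg/m³.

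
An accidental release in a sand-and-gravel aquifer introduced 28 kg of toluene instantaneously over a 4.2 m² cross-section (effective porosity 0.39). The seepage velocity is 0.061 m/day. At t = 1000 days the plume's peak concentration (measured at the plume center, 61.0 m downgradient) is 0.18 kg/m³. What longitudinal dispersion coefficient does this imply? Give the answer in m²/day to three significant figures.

At the plume center C_max = M/(n_e·A·√(4πDt)), so D = M²/(4πt·(n_e·A·C_max)²).
n_e·A·C_max = 0.39 × 4.2 × 0.18 = 0.2948 kg/m.
D = 28²/(4π × 1000 × 0.2948²) = 0.718 m²/day.

0.718 m²/day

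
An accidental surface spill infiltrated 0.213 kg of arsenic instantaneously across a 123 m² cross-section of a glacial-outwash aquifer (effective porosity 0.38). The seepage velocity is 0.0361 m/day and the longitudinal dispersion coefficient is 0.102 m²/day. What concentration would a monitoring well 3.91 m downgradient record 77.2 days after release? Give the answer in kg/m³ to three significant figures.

0.000440 kg/m³

For an instantaneous plane source, C(x,t) = M/(n_e·A·√(4πDt)) · exp(−(x−vt)²/(4Dt)), with n_e·A the pore (flow) area.
Plume center vt = 0.0361 × 77.2 = 2.78692 m, so the well at 3.91 m is 1.12308 m downgradient of the peak.
√(4πDt) = 9.947 m, giving peak height M/(n_e·A·√(4πDt)) = 0.213/(0.38 × 123 × 9.947) = 0.0004581 kg/m³.
(x−vt)²/(4Dt) = (1.12308)²/(4 × 0.102 × 77.2) = 0.04004; exp(−0.04004) = 0.9608.
C = 0.0004581 × 0.9608 = 0.000440 kg/m³.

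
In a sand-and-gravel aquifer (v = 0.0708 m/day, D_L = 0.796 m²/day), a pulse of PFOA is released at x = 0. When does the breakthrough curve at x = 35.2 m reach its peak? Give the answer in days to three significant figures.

For the 1D instantaneous-source solution, setting ∂C/∂t = 0 at fixed x gives v²t² + 2Dt − x² = 0, so t = (√(D² + v²x²) − D)/v².
√(D² + v²x²) = √(0.796² + 0.0708² × 35.2²) = 2.616; v² = 0.00501264.
t = (2.616 − 0.796)/0.00501264 = 363 days (vs. the pure-advection estimate x/v = 497 d).

363 days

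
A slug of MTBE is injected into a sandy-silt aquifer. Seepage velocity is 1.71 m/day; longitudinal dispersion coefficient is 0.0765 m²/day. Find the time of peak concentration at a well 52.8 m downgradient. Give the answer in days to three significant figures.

For the 1D instantaneous-source solution, setting ∂C/∂t = 0 at fixed x gives v²t² + 2Dt − x² = 0, so t = (√(D² + v²x²) − D)/v².
√(D² + v²x²) = √(0.0765² + 1.71² × 52.8²) = 90.29; v² = 2.9241.
t = (90.29 − 0.0765)/2.9241 = 30.9 days (vs. the pure-advection estimate x/v = 30.9 d).

30.9 days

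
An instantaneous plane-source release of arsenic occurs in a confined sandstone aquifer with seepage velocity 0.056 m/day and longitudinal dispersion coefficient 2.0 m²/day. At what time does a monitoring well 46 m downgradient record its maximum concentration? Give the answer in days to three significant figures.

For the 1D instantaneous-source solution, setting ∂C/∂t = 0 at fixed x gives v²t² + 2Dt − x² = 0, so t = (√(D² + v²x²) − D)/v².
√(D² + v²x²) = √(2.0² + 0.056² × 46²) = 3.261; v² = 0.003136.
t = (3.261 − 2.0)/0.003136 = 402 days (vs. the pure-advection estimate x/v = 821 d).

402 days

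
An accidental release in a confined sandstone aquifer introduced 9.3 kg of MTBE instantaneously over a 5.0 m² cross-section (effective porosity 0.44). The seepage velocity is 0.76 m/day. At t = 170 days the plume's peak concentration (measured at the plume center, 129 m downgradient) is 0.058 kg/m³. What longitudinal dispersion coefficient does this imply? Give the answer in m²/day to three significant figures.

At the plume center C_max = M/(n_e·A·√(4πDt)), so D = M²/(4πt·(n_e·A·C_max)²).
n_e·A·C_max = 0.44 × 5.0 × 0.058 = 0.1276 kg/m.
D = 9.3²/(4π × 170 × 0.1276²) = 2.49 m²/day.

2.49 m²/day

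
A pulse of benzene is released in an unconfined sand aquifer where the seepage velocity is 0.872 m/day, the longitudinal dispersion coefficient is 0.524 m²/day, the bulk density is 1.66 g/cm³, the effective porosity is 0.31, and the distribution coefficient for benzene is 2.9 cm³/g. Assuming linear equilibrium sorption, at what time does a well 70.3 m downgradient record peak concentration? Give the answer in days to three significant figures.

Retardation factor R = 1 + ρ_b·K_d/n = 1 + 1.66 × 2.9/0.31 = 16.53.
Sorption retards both mechanisms: v_R = v/R = 0.05275 m/day, D_R = D/R = 0.03170 m²/day.
Peak time from v_R²t² + 2D_R t − x² = 0: t = (√(D_R² + v_R²x²) − D_R)/v_R².
√(D_R² + v_R²x²) = √(0.03170² + 0.05275² × 70.3²) = 3.708; v_R² = 0.002783.
t = (3.708 − 0.03170)/0.002783 = 1320 days.

1320 days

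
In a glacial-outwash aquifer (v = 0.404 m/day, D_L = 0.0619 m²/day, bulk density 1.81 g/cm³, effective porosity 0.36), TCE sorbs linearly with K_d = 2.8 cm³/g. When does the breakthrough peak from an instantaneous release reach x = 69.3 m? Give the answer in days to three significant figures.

2580 days

Retardation factor R = 1 + ρ_b·K_d/n = 1 + 1.81 × 2.8/0.36 = 15.08.
Sorption retards both mechanisms: v_R = v/R = 0.02679 m/day, D_R = D/R = 0.004105 m²/day.
Peak time from v_R²t² + 2D_R t − x² = 0: t = (√(D_R² + v_R²x²) − D_R)/v_R².
√(D_R² + v_R²x²) = √(0.004105² + 0.02679² × 69.3²) = 1.857; v_R² = 0.0007177.
t = (1.857 − 0.004105)/0.0007177 = 2580 days.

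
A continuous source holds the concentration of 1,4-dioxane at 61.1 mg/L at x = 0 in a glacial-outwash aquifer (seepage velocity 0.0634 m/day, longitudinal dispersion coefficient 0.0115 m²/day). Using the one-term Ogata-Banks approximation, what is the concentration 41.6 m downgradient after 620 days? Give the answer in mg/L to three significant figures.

16.6 mg/L

For a continuous step input, C/C₀ ≈ ½·erfc((x−vt)/(2√(Dt))).
vt = 0.0634 × 620 = 39.308 m and 2√(Dt) = 2√(0.0115 × 620) = 5.340 m.
Argument (x−vt)/(2√(Dt)) = (41.6 − 39.308)/5.340 = 0.4292; ½·erfc(0.4292) = 0.2719.
C = 61.1 × 0.2719 = 16.6 mg/L.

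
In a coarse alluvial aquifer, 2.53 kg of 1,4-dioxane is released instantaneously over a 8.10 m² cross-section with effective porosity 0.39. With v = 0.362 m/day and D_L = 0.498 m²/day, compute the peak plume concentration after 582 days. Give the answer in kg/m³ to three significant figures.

0.0133 kg/m³

The peak of an instantaneous 1D plume sits at x = vt; there the Gaussian factor is 1 and C_max = M/(n_e·A·√(4πDt)), where n_e·A is the pore area the mass is dissolved in.
√(4πDt) = √(4π × 0.498 × 582) = 60.35 m, so C_max = 2.53/(0.39 × 8.10 × 60.35) = 0.0133 kg/m³.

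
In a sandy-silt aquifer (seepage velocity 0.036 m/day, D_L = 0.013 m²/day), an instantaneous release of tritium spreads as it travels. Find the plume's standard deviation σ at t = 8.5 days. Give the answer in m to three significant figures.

0.470 m

Dispersive spreading gives a Gaussian with σ² = 2Dt; advection only shifts the center.
σ = √(2 × 0.013 × 8.5) = 0.470 m.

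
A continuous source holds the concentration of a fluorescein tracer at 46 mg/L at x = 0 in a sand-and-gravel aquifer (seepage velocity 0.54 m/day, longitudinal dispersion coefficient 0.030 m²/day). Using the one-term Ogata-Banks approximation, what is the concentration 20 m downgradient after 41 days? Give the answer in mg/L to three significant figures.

For a continuous step input, C/C₀ ≈ ½·erfc((x−vt)/(2√(Dt))).
vt = 0.54 × 41 = 22.14 m and 2√(Dt) = 2√(0.030 × 41) = 2.218 m.
Argument (x−vt)/(2√(Dt)) = (20 − 22.14)/2.218 = -0.9648; ½·erfc(-0.9648) = 0.9138.
C = 46 × 0.9138 = 42.0 mg/L.

42.0 mg/L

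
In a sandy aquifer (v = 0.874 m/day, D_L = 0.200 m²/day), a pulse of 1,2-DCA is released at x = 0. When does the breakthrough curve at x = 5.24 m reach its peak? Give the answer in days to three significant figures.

For the 1D instantaneous-source solution, setting ∂C/∂t = 0 at fixed x gives v²t² + 2Dt − x² = 0, so t = (√(D² + v²x²) − D)/v².
√(D² + v²x²) = √(0.200² + 0.874² × 5.24²) = 4.584; v² = 0.763876.
t = (4.584 − 0.200)/0.763876 = 5.74 days (vs. the pure-advection estimate x/v = 6.00 d).

5.74 days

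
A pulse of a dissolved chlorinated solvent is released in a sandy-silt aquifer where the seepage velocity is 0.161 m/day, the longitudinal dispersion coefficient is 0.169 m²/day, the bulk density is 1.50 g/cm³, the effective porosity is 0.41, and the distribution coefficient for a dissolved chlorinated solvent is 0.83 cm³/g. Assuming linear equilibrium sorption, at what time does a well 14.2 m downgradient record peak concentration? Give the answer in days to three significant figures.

331 days

Retardation factor R = 1 + ρ_b·K_d/n = 1 + 1.50 × 0.83/0.41 = 4.037.
Sorption retards both mechanisms: v_R = v/R = 0.03988 m/day, D_R = D/R = 0.04186 m²/day.
Peak time from v_R²t² + 2D_R t − x² = 0: t = (√(D_R² + v_R²x²) − D_R)/v_R².
√(D_R² + v_R²x²) = √(0.04186² + 0.03988² × 14.2²) = 0.5678; v_R² = 0.001590.
t = (0.5678 − 0.04186)/0.001590 = 331 days.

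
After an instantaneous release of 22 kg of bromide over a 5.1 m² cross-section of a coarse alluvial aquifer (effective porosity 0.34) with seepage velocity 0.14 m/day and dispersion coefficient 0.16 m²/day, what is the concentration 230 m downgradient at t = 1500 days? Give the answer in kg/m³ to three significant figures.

0.152 kg/m³

For an instantaneous plane source, C(x,t) = M/(n_e·A·√(4πDt)) · exp(−(x−vt)²/(4Dt)), with n_e·A the pore (flow) area.
Plume center vt = 0.14 × 1500 = 210 m, so the well at 230 m is 20 m downgradient of the peak.
√(4πDt) = 54.92 m, giving peak height M/(n_e·A·√(4πDt)) = 22/(0.34 × 5.1 × 54.92) = 0.2310 kg/m³.
(x−vt)²/(4Dt) = (20)²/(4 × 0.16 × 1500) = 0.4167; exp(−0.4167) = 0.6592.
C = 0.2310 × 0.6592 = 0.152 kg/m³.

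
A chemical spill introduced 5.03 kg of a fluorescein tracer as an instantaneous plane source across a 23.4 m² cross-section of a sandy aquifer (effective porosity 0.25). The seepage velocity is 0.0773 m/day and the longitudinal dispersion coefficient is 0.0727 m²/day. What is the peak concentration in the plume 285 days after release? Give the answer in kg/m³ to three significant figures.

0.0533 kg/m³

The peak of an instantaneous 1D plume sits at x = vt; there the Gaussian factor is 1 and C_max = M/(n_e·A·√(4πDt)), where n_e·A is the pore area the mass is dissolved in.
√(4πDt) = √(4π × 0.0727 × 285) = 16.14 m, so C_max = 5.03/(0.25 × 23.4 × 16.14) = 0.0533 kg/m³.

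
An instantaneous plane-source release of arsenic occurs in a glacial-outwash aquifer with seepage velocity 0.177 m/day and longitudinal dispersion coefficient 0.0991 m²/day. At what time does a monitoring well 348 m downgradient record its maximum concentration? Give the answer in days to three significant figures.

1960 days

For the 1D instantaneous-source solution, setting ∂C/∂t = 0 at fixed x gives v²t² + 2Dt − x² = 0, so t = (√(D² + v²x²) − D)/v².
√(D² + v²x²) = √(0.0991² + 0.177² × 348²) = 61.60; v² = 0.031329.
t = (61.60 − 0.0991)/0.031329 = 1960 days (vs. the pure-advection estimate x/v = 1970 d).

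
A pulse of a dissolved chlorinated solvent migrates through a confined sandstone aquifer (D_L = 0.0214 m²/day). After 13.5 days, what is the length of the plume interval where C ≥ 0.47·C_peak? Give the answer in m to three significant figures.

1.87 m

The plume is Gaussian with σ = √(2Dt) = √(2 × 0.0214 × 13.5) = 0.7601 m.
C/C_peak = exp(−Δx²/(2σ²)) = 0.47 ⇒ Δx = σ·√(−2 ln 0.47) = 0.7601 × 1.229 = 0.9342 m.
Width = 2Δx = 1.87 m.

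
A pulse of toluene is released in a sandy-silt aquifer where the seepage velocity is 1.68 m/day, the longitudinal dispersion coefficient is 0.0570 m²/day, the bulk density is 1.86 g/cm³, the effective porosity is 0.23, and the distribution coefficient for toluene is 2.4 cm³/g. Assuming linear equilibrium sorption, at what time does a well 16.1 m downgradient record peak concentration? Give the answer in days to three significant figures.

195 days

Retardation factor R = 1 + ρ_b·K_d/n = 1 + 1.86 × 2.4/0.23 = 20.41.
Sorption retards both mechanisms: v_R = v/R = 0.08231 m/day, D_R = D/R = 0.002793 m²/day.
Peak time from v_R²t² + 2D_R t − x² = 0: t = (√(D_R² + v_R²x²) − D_R)/v_R².
√(D_R² + v_R²x²) = √(0.002793² + 0.08231² × 16.1²) = 1.325; v_R² = 0.006775.
t = (1.325 − 0.002793)/0.006775 = 195 days.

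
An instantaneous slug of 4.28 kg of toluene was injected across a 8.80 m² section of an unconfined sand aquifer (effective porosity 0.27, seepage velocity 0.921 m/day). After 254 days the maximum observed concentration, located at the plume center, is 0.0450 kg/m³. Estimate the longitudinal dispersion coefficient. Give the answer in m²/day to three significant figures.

At the plume center C_max = M/(n_e·A·√(4πDt)), so D = M²/(4πt·(n_e·A·C_max)²).
n_e·A·C_max = 0.27 × 8.80 × 0.0450 = 0.1069 kg/m.
D = 4.28²/(4π × 254 × 0.1069²) = 0.502 m²/day.

0.502 m²/day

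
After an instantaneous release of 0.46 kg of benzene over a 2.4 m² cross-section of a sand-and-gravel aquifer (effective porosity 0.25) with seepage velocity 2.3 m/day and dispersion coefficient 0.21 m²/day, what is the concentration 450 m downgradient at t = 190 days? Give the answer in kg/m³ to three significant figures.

For an instantaneous plane source, C(x,t) = M/(n_e·A·√(4πDt)) · exp(−(x−vt)²/(4Dt)), with n_e·A the pore (flow) area.
Plume center vt = 2.3 × 190 = 437 m, so the well at 450 m is 13 m downgradient of the peak.
√(4πDt) = 22.39 m, giving peak height M/(n_e·A·√(4πDt)) = 0.46/(0.25 × 2.4 × 22.39) = 0.03424 kg/m³.
(x−vt)²/(4Dt) = (13)²/(4 × 0.21 × 190) = 1.059; exp(−1.059) = 0.3468.
C = 0.03424 × 0.3468 = 0.0119 kg/m³.

0.0119 kg/m³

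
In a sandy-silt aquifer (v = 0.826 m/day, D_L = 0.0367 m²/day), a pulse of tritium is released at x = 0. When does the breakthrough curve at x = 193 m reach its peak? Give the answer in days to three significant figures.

234 days

For the 1D instantaneous-source solution, setting ∂C/∂t = 0 at fixed x gives v²t² + 2Dt − x² = 0, so t = (√(D² + v²x²) − D)/v².
√(D² + v²x²) = √(0.0367² + 0.826² × 193²) = 159.4; v² = 0.682276.
t = (159.4 − 0.0367)/0.682276 = 234 days (vs. the pure-advection estimate x/v = 234 d).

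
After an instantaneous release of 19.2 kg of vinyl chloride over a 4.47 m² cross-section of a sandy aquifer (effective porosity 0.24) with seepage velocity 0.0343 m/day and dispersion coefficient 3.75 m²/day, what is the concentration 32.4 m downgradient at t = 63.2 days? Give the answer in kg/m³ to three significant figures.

For an instantaneous plane source, C(x,t) = M/(n_e·A·√(4πDt)) · exp(−(x−vt)²/(4Dt)), with n_e·A the pore (flow) area.
Plume center vt = 0.0343 × 63.2 = 2.16776 m, so the well at 32.4 m is 30.23224 m downgradient of the peak.
√(4πDt) = 54.57 m, giving peak height M/(n_e·A·√(4πDt)) = 19.2/(0.24 × 4.47 × 54.57) = 0.3280 kg/m³.
(x−vt)²/(4Dt) = (30.23224)²/(4 × 3.75 × 63.2) = 0.9641; exp(−0.9641) = 0.3813.
C = 0.3280 × 0.3813 = 0.125 kg/m³.

0.125 kg/m³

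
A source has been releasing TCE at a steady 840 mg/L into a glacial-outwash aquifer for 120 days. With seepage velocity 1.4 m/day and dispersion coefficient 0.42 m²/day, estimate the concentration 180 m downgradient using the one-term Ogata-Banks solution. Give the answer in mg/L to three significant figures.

For a continuous step input, C/C₀ ≈ ½·erfc((x−vt)/(2√(Dt))).
vt = 1.4 × 120 = 168 m and 2√(Dt) = 2√(0.42 × 120) = 14.20 m.
Argument (x−vt)/(2√(Dt)) = (180 − 168)/14.20 = 0.8451; ½·erfc(0.8451) = 0.1160.
C = 840 × 0.1160 = 97.4 mg/L.

97.4 mg/L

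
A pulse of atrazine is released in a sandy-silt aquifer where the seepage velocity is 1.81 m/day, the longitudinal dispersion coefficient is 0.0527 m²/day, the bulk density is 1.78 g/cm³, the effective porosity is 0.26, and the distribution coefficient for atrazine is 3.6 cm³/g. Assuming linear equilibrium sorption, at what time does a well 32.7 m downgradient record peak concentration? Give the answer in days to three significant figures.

463 days

Retardation factor R = 1 + ρ_b·K_d/n = 1 + 1.78 × 3.6/0.26 = 25.65.
Sorption retards both mechanisms: v_R = v/R = 0.07057 m/day, D_R = D/R = 0.002055 m²/day.
Peak time from v_R²t² + 2D_R t − x² = 0: t = (√(D_R² + v_R²x²) − D_R)/v_R².
√(D_R² + v_R²x²) = √(0.002055² + 0.07057² × 32.7²) = 2.308; v_R² = 0.004980.
t = (2.308 − 0.002055)/0.004980 = 463 days.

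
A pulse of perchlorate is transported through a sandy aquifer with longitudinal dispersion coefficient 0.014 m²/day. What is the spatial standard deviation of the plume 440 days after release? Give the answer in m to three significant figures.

3.51 m

Dispersive spreading gives a Gaussian with σ² = 2Dt; advection only shifts the center.
σ = √(2 × 0.014 × 440) = 3.51 m.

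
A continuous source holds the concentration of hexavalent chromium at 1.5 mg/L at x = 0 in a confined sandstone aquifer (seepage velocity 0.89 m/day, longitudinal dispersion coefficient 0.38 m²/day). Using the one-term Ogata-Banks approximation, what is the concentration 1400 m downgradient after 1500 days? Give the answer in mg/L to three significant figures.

0.0407 mg/L

For a continuous step input, C/C₀ ≈ ½·erfc((x−vt)/(2√(Dt))).
vt = 0.89 × 1500 = 1335 m and 2√(Dt) = 2√(0.38 × 1500) = 47.75 m.
Argument (x−vt)/(2√(Dt)) = (1400 − 1335)/47.75 = 1.361; ½·erfc(1.361) = 0.02713.
C = 1.5 × 0.02713 = 0.0407 mg/L.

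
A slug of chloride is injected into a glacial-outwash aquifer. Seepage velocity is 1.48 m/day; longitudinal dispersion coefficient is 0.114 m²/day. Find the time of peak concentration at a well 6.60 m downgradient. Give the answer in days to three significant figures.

4.41 days

For the 1D instantaneous-source solution, setting ∂C/∂t = 0 at fixed x gives v²t² + 2Dt − x² = 0, so t = (√(D² + v²x²) − D)/v².
√(D² + v²x²) = √(0.114² + 1.48² × 6.60²) = 9.769; v² = 2.1904.
t = (9.769 − 0.114)/2.1904 = 4.41 days (vs. the pure-advection estimate x/v = 4.46 d).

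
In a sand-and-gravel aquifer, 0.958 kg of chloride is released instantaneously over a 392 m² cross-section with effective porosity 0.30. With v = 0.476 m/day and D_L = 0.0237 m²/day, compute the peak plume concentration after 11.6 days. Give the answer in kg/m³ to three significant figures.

0.00438 kg/m³

The peak of an instantaneous 1D plume sits at x = vt; there the Gaussian factor is 1 and C_max = M/(n_e·A·√(4πDt)), where n_e·A is the pore area the mass is dissolved in.
√(4πDt) = √(4π × 0.0237 × 11.6) = 1.859 m, so C_max = 0.958/(0.30 × 392 × 1.859) = 0.00438 kg/m³.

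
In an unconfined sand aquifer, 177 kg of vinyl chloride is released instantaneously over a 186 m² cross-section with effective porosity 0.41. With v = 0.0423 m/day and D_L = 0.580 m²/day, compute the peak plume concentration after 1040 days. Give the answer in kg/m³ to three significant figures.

The peak of an instantaneous 1D plume sits at x = vt; there the Gaussian factor is 1 and C_max = M/(n_e·A·√(4πDt)), where n_e·A is the pore area the mass is dissolved in.
√(4πDt) = √(4π × 0.580 × 1040) = 87.06 m, so C_max = 177/(0.41 × 186 × 87.06) = 0.0267 kg/m³.

0.0267 kg/m³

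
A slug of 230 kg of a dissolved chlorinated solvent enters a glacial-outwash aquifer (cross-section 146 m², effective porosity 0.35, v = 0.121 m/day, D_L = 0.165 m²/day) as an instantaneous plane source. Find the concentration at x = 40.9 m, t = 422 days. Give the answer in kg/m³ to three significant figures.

For an instantaneous plane source, C(x,t) = M/(n_e·A·√(4πDt)) · exp(−(x−vt)²/(4Dt)), with n_e·A the pore (flow) area.
Plume center vt = 0.121 × 422 = 51.062 m, so the well at 40.9 m is 10.162 m upgradient of the peak.
√(4πDt) = 29.58 m, giving peak height M/(n_e·A·√(4πDt)) = 230/(0.35 × 146 × 29.58) = 0.1522 kg/m³.
(x−vt)²/(4Dt) = (-10.162)²/(4 × 0.165 × 422) = 0.3708; exp(−0.3708) = 0.6902.
C = 0.1522 × 0.6902 = 0.105 kg/m³.

0.105 kg/m³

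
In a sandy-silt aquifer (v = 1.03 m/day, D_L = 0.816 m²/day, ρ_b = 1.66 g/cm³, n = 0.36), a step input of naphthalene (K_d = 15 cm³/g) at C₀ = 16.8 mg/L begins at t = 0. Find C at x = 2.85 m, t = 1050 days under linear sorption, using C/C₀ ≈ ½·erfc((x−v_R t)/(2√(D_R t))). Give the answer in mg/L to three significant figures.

16.7 mg/L

Retardation factor R = 1 + ρ_b·K_d/n = 1 + 1.66 × 15/0.36 = 70.17.
Sorption retards both mechanisms: v_R = v/R = 0.01468 m/day, D_R = D/R = 0.01163 m²/day.
v_R·t = 0.01468 × 1050 = 15.414 m; 2√(D_R t) = 6.989 m; argument = (2.85 − 15.414)/6.989 = -1.798.
C = C₀ × ½·erfc(-1.798) = 16.8 × 0.9945 = 16.7 mg/L.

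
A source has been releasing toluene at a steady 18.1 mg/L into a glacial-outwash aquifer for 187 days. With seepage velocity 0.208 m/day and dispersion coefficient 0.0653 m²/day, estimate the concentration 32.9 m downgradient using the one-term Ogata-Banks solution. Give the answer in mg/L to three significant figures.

16.1 mg/L

For a continuous step input, C/C₀ ≈ ½·erfc((x−vt)/(2√(Dt))).
vt = 0.208 × 187 = 38.896 m and 2√(Dt) = 2√(0.0653 × 187) = 6.989 m.
Argument (x−vt)/(2√(Dt)) = (32.9 − 38.896)/6.989 = -0.8579; ½·erfc(-0.8579) = 0.8875.
C = 18.1 × 0.8875 = 16.1 mg/L.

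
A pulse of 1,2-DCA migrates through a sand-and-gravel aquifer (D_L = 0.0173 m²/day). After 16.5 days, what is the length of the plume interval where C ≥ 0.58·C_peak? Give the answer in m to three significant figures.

The plume is Gaussian with σ = √(2Dt) = √(2 × 0.0173 × 16.5) = 0.7556 m.
C/C_peak = exp(−Δx²/(2σ²)) = 0.58 ⇒ Δx = σ·√(−2 ln 0.58) = 0.7556 × 1.044 = 0.7888 m.
Width = 2Δx = 1.58 m.

1.58 m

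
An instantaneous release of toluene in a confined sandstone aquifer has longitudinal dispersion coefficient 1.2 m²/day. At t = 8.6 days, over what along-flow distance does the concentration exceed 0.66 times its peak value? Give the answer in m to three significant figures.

The plume is Gaussian with σ = √(2Dt) = √(2 × 1.2 × 8.6) = 4.543 m.
C/C_peak = exp(−Δx²/(2σ²)) = 0.66 ⇒ Δx = σ·√(−2 ln 0.66) = 4.543 × 0.9116 = 4.141 m.
Width = 2Δx = 8.28 m.

8.28 m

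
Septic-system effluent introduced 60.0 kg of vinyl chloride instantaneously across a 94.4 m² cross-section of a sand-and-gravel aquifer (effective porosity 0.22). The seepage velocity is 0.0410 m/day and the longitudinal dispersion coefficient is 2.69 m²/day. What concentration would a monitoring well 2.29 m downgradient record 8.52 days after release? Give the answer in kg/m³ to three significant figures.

0.163 kg/m³

For an instantaneous plane source, C(x,t) = M/(n_e·A·√(4πDt)) · exp(−(x−vt)²/(4Dt)), with n_e·A the pore (flow) area.
Plume center vt = 0.0410 × 8.52 = 0.34932 m, so the well at 2.29 m is 1.94068 m downgradient of the peak.
√(4πDt) = 16.97 m, giving peak height M/(n_e·A·√(4πDt)) = 60.0/(0.22 × 94.4 × 16.97) = 0.1702 kg/m³.
(x−vt)²/(4Dt) = (1.94068)²/(4 × 2.69 × 8.52) = 0.04108; exp(−0.04108) = 0.9598.
C = 0.1702 × 0.9598 = 0.163 kg/m³.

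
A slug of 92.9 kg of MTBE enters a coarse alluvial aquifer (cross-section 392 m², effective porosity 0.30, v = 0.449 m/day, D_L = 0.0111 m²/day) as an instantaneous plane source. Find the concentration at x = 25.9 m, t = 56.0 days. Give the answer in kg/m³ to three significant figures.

For an instantaneous plane source, C(x,t) = M/(n_e·A·√(4πDt)) · exp(−(x−vt)²/(4Dt)), with n_e·A the pore (flow) area.
Plume center vt = 0.449 × 56.0 = 25.144 m, so the well at 25.9 m is 0.756 m downgradient of the peak.
√(4πDt) = 2.795 m, giving peak height M/(n_e·A·√(4πDt)) = 92.9/(0.30 × 392 × 2.795) = 0.2826 kg/m³.
(x−vt)²/(4Dt) = (0.756)²/(4 × 0.0111 × 56.0) = 0.2299; exp(−0.2299) = 0.7946.
C = 0.2826 × 0.7946 = 0.225 kg/m³.

0.225 kg/m³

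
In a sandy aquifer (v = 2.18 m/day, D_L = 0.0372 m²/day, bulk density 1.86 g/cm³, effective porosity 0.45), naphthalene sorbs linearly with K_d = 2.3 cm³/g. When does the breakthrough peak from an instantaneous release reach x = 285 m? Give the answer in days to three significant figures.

1370 days

Retardation factor R = 1 + ρ_b·K_d/n = 1 + 1.86 × 2.3/0.45 = 10.51.
Sorption retards both mechanisms: v_R = v/R = 0.2074 m/day, D_R = D/R = 0.003539 m²/day.
Peak time from v_R²t² + 2D_R t − x² = 0: t = (√(D_R² + v_R²x²) − D_R)/v_R².
√(D_R² + v_R²x²) = √(0.003539² + 0.2074² × 285²) = 59.11; v_R² = 0.04301.
t = (59.11 − 0.003539)/0.04301 = 1370 days.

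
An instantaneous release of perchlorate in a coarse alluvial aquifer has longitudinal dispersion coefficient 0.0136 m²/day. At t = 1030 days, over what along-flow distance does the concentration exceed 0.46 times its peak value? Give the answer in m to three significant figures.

The plume is Gaussian with σ = √(2Dt) = √(2 × 0.0136 × 1030) = 5.293 m.
C/C_peak = exp(−Δx²/(2σ²)) = 0.46 ⇒ Δx = σ·√(−2 ln 0.46) = 5.293 × 1.246 = 6.595 m.
Width = 2Δx = 13.2 m.

13.2 m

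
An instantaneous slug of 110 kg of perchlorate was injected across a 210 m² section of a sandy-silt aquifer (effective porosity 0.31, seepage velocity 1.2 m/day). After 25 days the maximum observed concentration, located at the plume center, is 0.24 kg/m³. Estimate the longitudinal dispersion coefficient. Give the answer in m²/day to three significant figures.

0.158 m²/day

At the plume center C_max = M/(n_e·A·√(4πDt)), so D = M²/(4πt·(n_e·A·C_max)²).
n_e·A·C_max = 0.31 × 210 × 0.24 = 15.62 kg/m.
D = 110²/(4π × 25 × 15.62²) = 0.158 m²/day.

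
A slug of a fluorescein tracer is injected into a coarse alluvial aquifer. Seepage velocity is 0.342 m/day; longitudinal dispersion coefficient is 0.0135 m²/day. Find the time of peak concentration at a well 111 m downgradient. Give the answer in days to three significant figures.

324 days

For the 1D instantaneous-source solution, setting ∂C/∂t = 0 at fixed x gives v²t² + 2Dt − x² = 0, so t = (√(D² + v²x²) − D)/v².
√(D² + v²x²) = √(0.0135² + 0.342² × 111²) = 37.96; v² = 0.116964.
t = (37.96 − 0.0135)/0.116964 = 324 days (vs. the pure-advection estimate x/v = 325 d).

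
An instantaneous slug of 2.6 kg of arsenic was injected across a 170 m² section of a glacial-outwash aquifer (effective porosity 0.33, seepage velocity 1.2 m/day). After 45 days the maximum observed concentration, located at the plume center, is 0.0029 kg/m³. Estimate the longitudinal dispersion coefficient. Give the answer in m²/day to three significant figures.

0.452 m²/day

At the plume center C_max = M/(n_e·A·√(4πDt)), so D = M²/(4πt·(n_e·A·C_max)²).
n_e·A·C_max = 0.33 × 170 × 0.0029 = 0.1627 kg/m.
D = 2.6²/(4π × 45 × 0.1627²) = 0.452 m²/day.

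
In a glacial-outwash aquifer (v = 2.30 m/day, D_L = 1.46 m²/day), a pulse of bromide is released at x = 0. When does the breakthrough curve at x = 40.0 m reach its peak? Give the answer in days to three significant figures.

17.1 days

For the 1D instantaneous-source solution, setting ∂C/∂t = 0 at fixed x gives v²t² + 2Dt − x² = 0, so t = (√(D² + v²x²) − D)/v².
√(D² + v²x²) = √(1.46² + 2.30² × 40.0²) = 92.01; v² = 5.29.
t = (92.01 − 1.46)/5.29 = 17.1 days (vs. the pure-advection estimate x/v = 17.4 d).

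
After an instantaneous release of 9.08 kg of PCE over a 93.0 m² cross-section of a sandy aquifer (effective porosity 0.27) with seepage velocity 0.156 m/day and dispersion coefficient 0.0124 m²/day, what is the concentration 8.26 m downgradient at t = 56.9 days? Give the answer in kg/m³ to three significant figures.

For an instantaneous plane source, C(x,t) = M/(n_e·A·√(4πDt)) · exp(−(x−vt)²/(4Dt)), with n_e·A the pore (flow) area.
Plume center vt = 0.156 × 56.9 = 8.8764 m, so the well at 8.26 m is 0.6164 m upgradient of the peak.
√(4πDt) = 2.978 m, giving peak height M/(n_e·A·√(4πDt)) = 9.08/(0.27 × 93.0 × 2.978) = 0.1214 kg/m³.
(x−vt)²/(4Dt) = (-0.6164)²/(4 × 0.0124 × 56.9) = 0.1346; exp(−0.1346) = 0.8741.
C = 0.1214 × 0.8741 = 0.106 kg/m³.

0.106 kg/m³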